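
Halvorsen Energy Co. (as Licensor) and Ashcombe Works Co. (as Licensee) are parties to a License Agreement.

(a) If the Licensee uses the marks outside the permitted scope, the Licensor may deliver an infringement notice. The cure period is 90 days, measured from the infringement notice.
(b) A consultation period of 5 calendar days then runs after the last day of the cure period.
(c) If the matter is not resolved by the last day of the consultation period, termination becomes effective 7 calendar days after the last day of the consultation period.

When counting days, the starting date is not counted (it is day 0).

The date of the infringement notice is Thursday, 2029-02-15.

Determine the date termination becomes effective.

2029-05-28

The last day of the cure period: 90 calendar days after 2029-02-15 is 2029-05-16.
The last day of the consultation period: 5 calendar days after 2029-05-16 is 2029-05-21.
Adding 7 calendar days to 2029-05-21 gives 2029-05-28, which is the date termination becomes effective.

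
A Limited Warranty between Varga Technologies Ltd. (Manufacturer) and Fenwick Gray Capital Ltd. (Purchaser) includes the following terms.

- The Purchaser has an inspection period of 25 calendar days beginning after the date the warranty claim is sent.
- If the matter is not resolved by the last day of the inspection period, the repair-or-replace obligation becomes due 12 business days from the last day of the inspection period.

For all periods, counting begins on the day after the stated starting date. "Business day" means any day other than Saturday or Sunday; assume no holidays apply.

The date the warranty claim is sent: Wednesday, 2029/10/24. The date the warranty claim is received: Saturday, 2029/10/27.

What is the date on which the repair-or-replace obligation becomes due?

2029/12/04

The last day of the inspection period: 25 calendar days after 2029/10/24 is 2029/11/18.
The date on which the repair-or-replace obligation becomes due: 12 business days after Sunday, 2029/11/18, skipping weekends — Nov 19, Nov 20, Nov 21, Nov 22, …, Nov 30, Dec 3, Dec 4 — lands on Tuesday, 2029/12/04.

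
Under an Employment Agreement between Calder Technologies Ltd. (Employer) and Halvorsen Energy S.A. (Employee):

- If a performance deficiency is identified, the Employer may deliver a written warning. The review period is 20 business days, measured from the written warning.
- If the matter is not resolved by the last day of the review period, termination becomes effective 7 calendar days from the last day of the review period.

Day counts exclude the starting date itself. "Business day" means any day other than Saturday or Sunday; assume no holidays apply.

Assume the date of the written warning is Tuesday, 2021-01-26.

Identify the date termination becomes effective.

2021-03-02

The last day of the review period: counting 20 business days from Tuesday, 2021-01-26 (Jan 27, Jan 28, Jan 29, Feb 1, …, Feb 19, Feb 22, Feb 23, skipping weekends) reaches Tuesday, 2021-02-23.
The date termination becomes effective: 2021-02-23 + 7 days = 2021-03-02.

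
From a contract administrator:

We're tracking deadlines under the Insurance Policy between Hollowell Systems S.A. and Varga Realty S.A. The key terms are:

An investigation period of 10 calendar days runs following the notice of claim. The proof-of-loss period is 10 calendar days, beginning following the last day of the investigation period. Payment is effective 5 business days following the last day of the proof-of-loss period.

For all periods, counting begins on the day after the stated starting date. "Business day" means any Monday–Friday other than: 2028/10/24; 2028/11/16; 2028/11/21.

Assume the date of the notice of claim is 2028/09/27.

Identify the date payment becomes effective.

2028/10/25

The last day of the investigation period: 10 calendar days after 2028/09/27 is 2028/10/07.
The last day of the proof-of-loss period: 2028/10/07 + 10 days = 2028/10/17.
The date payment becomes effective: 5 business days after Tuesday, 2028/10/17, skipping weekends and the listed holiday on Oct 24 — Oct 18, Oct 19, Oct 20, Oct 23, Oct 25 — lands on Wednesday, 2028/10/25.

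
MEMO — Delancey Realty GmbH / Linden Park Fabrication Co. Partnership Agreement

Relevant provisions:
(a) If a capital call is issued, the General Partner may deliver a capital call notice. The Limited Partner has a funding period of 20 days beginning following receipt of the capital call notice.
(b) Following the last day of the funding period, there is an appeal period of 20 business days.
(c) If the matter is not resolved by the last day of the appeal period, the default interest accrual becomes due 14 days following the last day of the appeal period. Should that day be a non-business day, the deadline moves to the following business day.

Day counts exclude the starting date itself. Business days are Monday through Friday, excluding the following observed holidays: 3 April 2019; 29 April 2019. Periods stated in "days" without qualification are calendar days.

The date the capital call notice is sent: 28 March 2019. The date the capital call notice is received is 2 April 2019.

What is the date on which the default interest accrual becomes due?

4 June 2019

Adding 20 calendar days to 2 April 2019 gives 22 April 2019, which is the last day of the funding period.
The last day of the appeal period: 20 business days after Monday, 22 April 2019, skipping weekends and the listed holiday on Apr 29 — Apr 23, Apr 24, Apr 25, Apr 26, …, May 17, May 20, May 21 — lands on Tuesday, 21 May 2019.
Adding 14 calendar days to 21 May 2019 gives 4 June 2019, which is the date on which the default interest accrual becomes due. 4 June 2019 is a Tuesday and is not a listed holiday, so no roll-forward applies.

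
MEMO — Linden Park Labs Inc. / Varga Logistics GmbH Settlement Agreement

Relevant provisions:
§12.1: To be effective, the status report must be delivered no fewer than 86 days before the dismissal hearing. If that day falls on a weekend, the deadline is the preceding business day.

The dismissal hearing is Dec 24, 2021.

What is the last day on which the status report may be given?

Counting back 86 calendar days from Dec 24, 2021 gives Sep 29, 2021. That is a Wednesday, so no adjustment is needed.

Sep 29, 2021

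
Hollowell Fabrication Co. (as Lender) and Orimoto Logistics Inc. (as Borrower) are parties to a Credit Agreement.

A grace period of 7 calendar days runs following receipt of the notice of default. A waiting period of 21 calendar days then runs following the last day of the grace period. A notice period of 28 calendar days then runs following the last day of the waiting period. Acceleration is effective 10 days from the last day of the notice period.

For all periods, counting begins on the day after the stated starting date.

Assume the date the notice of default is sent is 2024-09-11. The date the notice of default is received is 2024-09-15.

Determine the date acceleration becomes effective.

2024-11-20

The last day of the grace period: 7 calendar days after 2024-09-15 is 2024-09-22.
The last day of the waiting period: 21 calendar days after 2024-09-22 is 2024-10-13.
The last day of the notice period: 28 calendar days after 2024-10-13 is 2024-11-10.
The date acceleration becomes effective: 2024-11-10 + 10 days = 2024-11-20.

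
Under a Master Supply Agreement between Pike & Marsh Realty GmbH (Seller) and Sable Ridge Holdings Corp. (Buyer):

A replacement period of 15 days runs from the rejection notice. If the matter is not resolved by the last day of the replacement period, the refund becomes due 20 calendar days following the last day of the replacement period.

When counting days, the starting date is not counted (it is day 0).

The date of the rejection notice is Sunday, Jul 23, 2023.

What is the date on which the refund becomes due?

The last day of the replacement period: Jul 23, 2023 + 15 days = Aug 7, 2023.
The date on which the refund becomes due: 20 calendar days after Aug 7, 2023 is Aug 27, 2023.

Aug 27, 2023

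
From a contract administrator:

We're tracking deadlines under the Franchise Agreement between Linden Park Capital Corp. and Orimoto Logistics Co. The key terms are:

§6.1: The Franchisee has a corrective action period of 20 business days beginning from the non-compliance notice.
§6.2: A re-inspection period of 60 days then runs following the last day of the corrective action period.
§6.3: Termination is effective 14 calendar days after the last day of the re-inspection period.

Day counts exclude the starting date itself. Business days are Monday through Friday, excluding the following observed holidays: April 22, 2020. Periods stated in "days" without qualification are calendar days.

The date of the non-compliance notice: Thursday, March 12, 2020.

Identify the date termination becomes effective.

The last day of the corrective action period: 20 business days after Thursday, March 12, 2020, skipping weekends — Mar 13, Mar 16, Mar 17, Mar 18, …, Apr 7, Apr 8, Apr 9 — lands on Thursday, April 9, 2020.
The last day of the re-inspection period: April 9, 2020 + 60 days = June 8, 2020.
The date termination becomes effective: 14 calendar days after June 8, 2020 is June 22, 2020.

June 22, 2020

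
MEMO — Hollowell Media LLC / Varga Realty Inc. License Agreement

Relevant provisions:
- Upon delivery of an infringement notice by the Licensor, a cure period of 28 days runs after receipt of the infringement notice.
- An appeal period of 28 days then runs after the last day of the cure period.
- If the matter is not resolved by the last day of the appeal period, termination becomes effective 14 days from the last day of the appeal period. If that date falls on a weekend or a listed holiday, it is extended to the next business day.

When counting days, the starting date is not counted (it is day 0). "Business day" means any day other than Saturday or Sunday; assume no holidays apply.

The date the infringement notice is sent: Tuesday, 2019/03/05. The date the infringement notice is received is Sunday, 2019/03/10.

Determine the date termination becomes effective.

2019/05/20

The last day of the cure period: 28 calendar days after 2019/03/10 is 2019/04/07.
The last day of the appeal period: 28 calendar days after 2019/04/07 is 2019/05/05.
The date termination becomes effective: 2019/05/05 + 14 days = 2019/05/19. That falls on a Sunday, so it rolls to the next business day, Monday, 2019/05/20.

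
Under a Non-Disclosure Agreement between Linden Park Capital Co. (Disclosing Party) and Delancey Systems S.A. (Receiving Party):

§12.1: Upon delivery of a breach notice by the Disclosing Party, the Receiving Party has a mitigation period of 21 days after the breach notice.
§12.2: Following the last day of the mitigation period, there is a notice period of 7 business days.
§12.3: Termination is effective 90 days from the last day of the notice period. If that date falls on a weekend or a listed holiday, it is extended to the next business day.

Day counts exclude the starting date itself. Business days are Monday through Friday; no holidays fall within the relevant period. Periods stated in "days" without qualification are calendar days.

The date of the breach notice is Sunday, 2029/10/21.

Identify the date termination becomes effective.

The last day of the mitigation period: 21 calendar days after 2029/10/21 is 2029/11/11.
The last day of the notice period: counting 7 business days from Sunday, 2029/11/11 (Nov 12, Nov 13, Nov 14, Nov 15, Nov 16, Nov 19, Nov 20, skipping weekends) reaches Tuesday, 2029/11/20.
The date termination becomes effective: 90 calendar days after 2029/11/20 is 2030/02/18. 2030/02/18 is a Monday, so no roll-forward applies.

2030/02/18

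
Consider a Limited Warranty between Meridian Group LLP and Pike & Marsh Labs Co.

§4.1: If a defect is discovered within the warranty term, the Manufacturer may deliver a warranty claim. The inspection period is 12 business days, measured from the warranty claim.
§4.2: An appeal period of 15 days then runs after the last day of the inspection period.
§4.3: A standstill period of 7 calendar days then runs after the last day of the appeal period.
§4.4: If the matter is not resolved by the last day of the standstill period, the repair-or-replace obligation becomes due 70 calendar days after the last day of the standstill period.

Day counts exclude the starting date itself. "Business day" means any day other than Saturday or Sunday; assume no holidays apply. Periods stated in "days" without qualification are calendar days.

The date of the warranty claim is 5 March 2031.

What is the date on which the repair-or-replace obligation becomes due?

21 June 2031

From Wednesday, 5 March 2031, 12 business days (Mar 6, Mar 7, Mar 10, Mar 11, …, Mar 19, Mar 20, Mar 21, skipping weekends) brings us to Friday, 21 March 2031, which is the last day of the inspection period.
The last day of the appeal period: 15 calendar days after 21 March 2031 is 5 April 2031.
The last day of the standstill period: 7 calendar days after 5 April 2031 is 12 April 2031.
The date on which the repair-or-replace obligation becomes due: 70 calendar days after 12 April 2031 is 21 June 2031.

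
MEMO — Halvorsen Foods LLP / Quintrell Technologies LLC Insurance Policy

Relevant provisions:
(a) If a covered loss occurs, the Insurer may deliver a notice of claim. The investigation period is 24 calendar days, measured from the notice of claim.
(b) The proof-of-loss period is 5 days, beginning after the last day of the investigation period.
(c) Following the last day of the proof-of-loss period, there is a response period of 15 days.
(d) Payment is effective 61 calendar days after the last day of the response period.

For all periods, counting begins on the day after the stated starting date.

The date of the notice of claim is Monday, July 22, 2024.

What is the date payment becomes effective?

The last day of the investigation period: 24 calendar days after July 22, 2024 is August 15, 2024.
Adding 5 calendar days to August 15, 2024 gives August 20, 2024, which is the last day of the proof-of-loss period.
The last day of the response period: August 20, 2024 + 15 days = September 4, 2024.
The date payment becomes effective: 61 calendar days after September 4, 2024 is November 4, 2024.

November 4, 2024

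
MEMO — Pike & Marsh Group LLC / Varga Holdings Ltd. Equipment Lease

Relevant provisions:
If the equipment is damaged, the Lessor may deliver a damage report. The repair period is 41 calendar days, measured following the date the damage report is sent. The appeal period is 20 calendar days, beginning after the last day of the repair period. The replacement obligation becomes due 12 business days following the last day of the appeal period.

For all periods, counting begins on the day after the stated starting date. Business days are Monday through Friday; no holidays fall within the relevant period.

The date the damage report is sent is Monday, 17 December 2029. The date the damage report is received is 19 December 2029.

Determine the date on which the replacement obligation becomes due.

5 March 2030

Adding 41 calendar days to 17 December 2029 gives 27 January 2030, which is the last day of the repair period.
The last day of the appeal period: 20 calendar days after 27 January 2030 is 16 February 2030.
From Saturday, 16 February 2030, 12 business days (Feb 18, Feb 19, Feb 20, Feb 21, …, Mar 1, Mar 4, Mar 5, skipping weekends) brings us to Tuesday, 5 March 2030, which is the date on which the replacement obligation becomes due.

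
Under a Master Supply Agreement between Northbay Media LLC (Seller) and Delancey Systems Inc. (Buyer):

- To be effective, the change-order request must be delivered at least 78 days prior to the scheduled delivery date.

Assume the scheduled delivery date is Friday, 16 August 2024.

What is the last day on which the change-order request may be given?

Counting back 78 calendar days from 16 August 2024 gives 30 May 2024.

30 May 2024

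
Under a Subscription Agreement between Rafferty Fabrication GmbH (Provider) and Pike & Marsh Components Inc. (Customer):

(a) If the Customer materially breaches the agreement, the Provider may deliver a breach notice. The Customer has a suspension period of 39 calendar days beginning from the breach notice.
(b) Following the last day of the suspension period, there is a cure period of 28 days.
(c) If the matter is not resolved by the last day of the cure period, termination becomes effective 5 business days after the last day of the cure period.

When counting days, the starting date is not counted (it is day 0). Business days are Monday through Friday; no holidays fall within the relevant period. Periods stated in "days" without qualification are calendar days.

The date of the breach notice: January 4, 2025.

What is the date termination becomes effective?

March 19, 2025

The last day of the suspension period: 39 calendar days after January 4, 2025 is February 12, 2025.
The last day of the cure period: February 12, 2025 + 28 days = March 12, 2025.
The date termination becomes effective: counting 5 business days from Wednesday, March 12, 2025 (Mar 13, Mar 14, Mar 17, Mar 18, Mar 19, skipping weekends) reaches Wednesday, March 19, 2025.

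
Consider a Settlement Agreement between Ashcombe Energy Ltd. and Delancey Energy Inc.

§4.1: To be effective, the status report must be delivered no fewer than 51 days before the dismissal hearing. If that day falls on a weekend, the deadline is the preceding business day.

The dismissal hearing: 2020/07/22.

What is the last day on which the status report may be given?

2020/07/22 minus 51 days is 2020/06/01. That is a Monday, so no adjustment is needed.

2020/06/01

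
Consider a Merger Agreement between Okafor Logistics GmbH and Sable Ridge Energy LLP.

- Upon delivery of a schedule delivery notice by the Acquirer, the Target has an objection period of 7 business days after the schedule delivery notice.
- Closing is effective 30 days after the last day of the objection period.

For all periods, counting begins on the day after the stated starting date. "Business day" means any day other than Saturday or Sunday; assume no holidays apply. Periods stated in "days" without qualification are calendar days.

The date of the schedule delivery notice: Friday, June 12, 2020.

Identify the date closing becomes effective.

The last day of the objection period: counting 7 business days from Friday, June 12, 2020 (Jun 15, Jun 16, Jun 17, Jun 18, Jun 19, Jun 22, Jun 23, skipping weekends) reaches Tuesday, June 23, 2020.
The date closing becomes effective: June 23, 2020 + 30 days = July 23, 2020.

July 23, 2020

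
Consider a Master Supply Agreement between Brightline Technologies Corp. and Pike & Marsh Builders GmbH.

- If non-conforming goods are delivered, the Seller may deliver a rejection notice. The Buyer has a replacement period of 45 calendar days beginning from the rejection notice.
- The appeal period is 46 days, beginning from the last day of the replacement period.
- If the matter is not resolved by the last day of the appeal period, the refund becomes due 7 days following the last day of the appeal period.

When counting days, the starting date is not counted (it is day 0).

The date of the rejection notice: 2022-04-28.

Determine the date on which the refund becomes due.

Adding 45 calendar days to 2022-04-28 gives 2022-06-12, which is the last day of the replacement period.
Adding 46 calendar days to 2022-06-12 gives 2022-07-28, which is the last day of the appeal period.
The date on which the refund becomes due: 2022-07-28 + 7 days = 2022-08-04.

2022-08-04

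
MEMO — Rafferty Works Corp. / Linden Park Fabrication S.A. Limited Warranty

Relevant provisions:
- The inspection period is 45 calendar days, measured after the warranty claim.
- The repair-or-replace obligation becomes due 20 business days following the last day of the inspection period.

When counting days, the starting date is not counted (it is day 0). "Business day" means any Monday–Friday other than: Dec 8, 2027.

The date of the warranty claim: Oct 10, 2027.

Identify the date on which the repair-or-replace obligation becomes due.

The last day of the inspection period: 45 calendar days after Oct 10, 2027 is Nov 24, 2027.
From Wednesday, Nov 24, 2027, 20 business days (Nov 25, Nov 26, Nov 29, Nov 30, …, Dec 21, Dec 22, Dec 23, skipping weekends and the listed holiday on Dec 8) brings us to Thursday, Dec 23, 2027, which is the date on which the repair-or-replace obligation becomes due.

Dec 23, 2027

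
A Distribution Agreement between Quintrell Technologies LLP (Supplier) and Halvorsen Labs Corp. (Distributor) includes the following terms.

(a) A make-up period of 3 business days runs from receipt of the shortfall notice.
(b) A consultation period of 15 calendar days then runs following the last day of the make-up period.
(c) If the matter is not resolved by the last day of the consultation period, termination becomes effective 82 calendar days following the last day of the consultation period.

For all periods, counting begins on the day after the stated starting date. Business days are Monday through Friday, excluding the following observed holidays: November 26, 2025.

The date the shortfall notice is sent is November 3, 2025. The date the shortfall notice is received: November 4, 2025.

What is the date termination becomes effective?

The last day of the make-up period: 3 business days after Tuesday, November 4, 2025, skipping weekends — Nov 5, Nov 6, Nov 7 — lands on Friday, November 7, 2025.
The last day of the consultation period: November 7, 2025 + 15 days = November 22, 2025.
Adding 82 calendar days to November 22, 2025 gives February 12, 2026, which is the date termination becomes effective.

February 12, 2026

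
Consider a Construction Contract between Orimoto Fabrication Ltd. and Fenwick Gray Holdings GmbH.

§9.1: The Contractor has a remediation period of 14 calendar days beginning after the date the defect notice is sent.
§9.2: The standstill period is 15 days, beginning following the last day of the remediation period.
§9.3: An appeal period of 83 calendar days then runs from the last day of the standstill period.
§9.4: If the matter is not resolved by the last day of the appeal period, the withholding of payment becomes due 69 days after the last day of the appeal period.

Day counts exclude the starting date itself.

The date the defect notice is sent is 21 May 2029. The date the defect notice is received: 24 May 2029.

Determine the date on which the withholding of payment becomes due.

18 November 2029

The last day of the remediation period: 14 calendar days after 21 May 2029 is 4 June 2029.
Adding 15 calendar days to 4 June 2029 gives 19 June 2029, which is the last day of the standstill period.
The last day of the appeal period: 19 June 2029 + 83 days = 10 September 2029.
Adding 69 calendar days to 10 September 2029 gives 18 November 2029, which is the date on which the withholding of payment becomes due.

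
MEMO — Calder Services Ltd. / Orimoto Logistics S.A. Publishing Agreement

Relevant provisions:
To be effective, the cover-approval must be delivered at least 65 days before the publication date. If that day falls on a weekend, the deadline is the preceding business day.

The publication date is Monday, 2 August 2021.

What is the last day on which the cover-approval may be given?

Counting back 65 calendar days from 2 August 2021 gives 29 May 2021. That is a Saturday, so the deadline moves back to Friday, 28 May 2021.

28 May 2021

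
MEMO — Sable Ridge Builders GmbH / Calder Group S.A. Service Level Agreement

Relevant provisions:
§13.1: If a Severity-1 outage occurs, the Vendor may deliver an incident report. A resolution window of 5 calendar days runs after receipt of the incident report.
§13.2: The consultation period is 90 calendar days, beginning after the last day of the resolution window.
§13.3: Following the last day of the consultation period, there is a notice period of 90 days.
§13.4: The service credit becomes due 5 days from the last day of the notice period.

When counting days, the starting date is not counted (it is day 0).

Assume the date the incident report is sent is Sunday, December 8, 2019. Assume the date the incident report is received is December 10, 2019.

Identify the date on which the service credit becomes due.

The last day of the resolution window: 5 calendar days after December 10, 2019 is December 15, 2019.
The last day of the consultation period: December 15, 2019 + 90 days = March 14, 2020.
The last day of the notice period: 90 calendar days after March 14, 2020 is June 12, 2020.
The date on which the service credit becomes due: 5 calendar days after June 12, 2020 is June 17, 2020.

June 17, 2020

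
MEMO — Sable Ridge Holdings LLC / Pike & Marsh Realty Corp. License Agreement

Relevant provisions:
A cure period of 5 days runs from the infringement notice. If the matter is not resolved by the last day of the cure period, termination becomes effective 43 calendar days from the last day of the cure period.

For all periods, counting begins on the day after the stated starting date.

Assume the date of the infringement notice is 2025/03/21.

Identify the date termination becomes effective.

Adding 5 calendar days to 2025/03/21 gives 2025/03/26, which is the last day of the cure period.
The date termination becomes effective: 43 calendar days after 2025/03/26 is 2025/05/08.

2025/05/08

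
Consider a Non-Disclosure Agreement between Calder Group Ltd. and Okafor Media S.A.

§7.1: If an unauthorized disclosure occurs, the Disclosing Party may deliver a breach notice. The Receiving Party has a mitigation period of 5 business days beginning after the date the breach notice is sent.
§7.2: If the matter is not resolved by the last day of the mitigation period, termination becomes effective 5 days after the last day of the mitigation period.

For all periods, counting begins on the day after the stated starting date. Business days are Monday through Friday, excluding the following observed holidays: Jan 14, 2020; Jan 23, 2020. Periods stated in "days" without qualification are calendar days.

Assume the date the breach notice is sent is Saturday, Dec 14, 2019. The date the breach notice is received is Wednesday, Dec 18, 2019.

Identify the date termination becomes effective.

From Saturday, Dec 14, 2019, 5 business days (Dec 16, Dec 17, Dec 18, Dec 19, Dec 20, skipping weekends) brings us to Friday, Dec 20, 2019, which is the last day of the mitigation period.
Adding 5 calendar days to Dec 20, 2019 gives Dec 25, 2019, which is the date termination becomes effective.

Dec 25, 2019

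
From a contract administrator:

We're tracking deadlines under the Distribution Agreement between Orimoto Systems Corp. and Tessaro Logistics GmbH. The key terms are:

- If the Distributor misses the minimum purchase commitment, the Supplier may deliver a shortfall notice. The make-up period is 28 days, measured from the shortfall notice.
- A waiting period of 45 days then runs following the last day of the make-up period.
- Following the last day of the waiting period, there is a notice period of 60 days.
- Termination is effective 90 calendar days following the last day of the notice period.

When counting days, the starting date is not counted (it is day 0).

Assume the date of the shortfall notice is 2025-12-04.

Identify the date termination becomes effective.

2026-07-15

The last day of the make-up period: 28 calendar days after 2025-12-04 is 2026-01-01.
Adding 45 calendar days to 2026-01-01 gives 2026-02-15, which is the last day of the waiting period.
The last day of the notice period: 2026-02-15 + 60 days = 2026-04-16.
The date termination becomes effective: 90 calendar days after 2026-04-16 is 2026-07-15.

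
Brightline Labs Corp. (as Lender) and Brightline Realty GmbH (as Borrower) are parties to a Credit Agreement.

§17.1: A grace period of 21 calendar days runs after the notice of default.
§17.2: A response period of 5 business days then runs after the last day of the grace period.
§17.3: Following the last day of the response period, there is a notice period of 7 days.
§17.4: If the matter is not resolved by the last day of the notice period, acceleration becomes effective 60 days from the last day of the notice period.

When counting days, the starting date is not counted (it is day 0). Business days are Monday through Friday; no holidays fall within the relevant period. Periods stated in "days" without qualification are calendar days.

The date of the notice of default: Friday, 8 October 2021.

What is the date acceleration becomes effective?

The last day of the grace period: 8 October 2021 + 21 days = 29 October 2021.
From Friday, 29 October 2021, 5 business days (Nov 1, Nov 2, Nov 3, Nov 4, Nov 5, skipping weekends) brings us to Friday, 5 November 2021, which is the last day of the response period.
The last day of the notice period: 7 calendar days after 5 November 2021 is 12 November 2021.
Adding 60 calendar days to 12 November 2021 gives 11 January 2022, which is the date acceleration becomes effective.

11 January 2022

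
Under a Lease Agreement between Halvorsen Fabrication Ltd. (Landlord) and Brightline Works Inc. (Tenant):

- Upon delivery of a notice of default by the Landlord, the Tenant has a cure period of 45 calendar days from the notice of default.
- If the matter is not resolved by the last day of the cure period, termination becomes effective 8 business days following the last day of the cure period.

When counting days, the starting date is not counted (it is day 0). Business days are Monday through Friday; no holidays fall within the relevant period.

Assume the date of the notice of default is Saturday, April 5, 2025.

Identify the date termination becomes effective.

May 30, 2025

The last day of the cure period: 45 calendar days after April 5, 2025 is May 20, 2025.
From Tuesday, May 20, 2025, 8 business days (May 21, May 22, May 23, May 26, May 27, May 28, May 29, May 30, skipping weekends) brings us to Friday, May 30, 2025, which is the date termination becomes effective.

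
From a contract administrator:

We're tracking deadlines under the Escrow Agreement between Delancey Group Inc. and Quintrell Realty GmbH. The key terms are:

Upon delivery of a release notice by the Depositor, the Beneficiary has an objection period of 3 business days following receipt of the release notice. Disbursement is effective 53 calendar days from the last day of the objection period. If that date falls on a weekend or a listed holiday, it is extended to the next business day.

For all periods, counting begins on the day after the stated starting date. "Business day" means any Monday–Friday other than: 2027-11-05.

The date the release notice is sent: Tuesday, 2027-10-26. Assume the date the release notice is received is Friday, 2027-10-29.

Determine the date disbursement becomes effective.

2027-12-27

The last day of the objection period: counting 3 business days from Friday, 2027-10-29 (Nov 1, Nov 2, Nov 3, skipping weekends) reaches Wednesday, 2027-11-03.
The date disbursement becomes effective: 53 calendar days after 2027-11-03 is 2027-12-26. That falls on a Sunday, so it rolls to the next business day, Monday, 2027-12-27.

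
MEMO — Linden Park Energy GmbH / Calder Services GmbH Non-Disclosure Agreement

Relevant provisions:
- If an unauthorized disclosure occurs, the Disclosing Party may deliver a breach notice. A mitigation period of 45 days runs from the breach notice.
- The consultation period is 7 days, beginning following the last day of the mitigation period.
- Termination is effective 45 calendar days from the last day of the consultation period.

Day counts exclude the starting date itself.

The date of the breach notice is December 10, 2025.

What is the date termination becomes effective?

March 17, 2026

The last day of the mitigation period: 45 calendar days after December 10, 2025 is January 24, 2026.
The last day of the consultation period: 7 calendar days after January 24, 2026 is January 31, 2026.
Adding 45 calendar days to January 31, 2026 gives March 17, 2026, which is the date termination becomes effective.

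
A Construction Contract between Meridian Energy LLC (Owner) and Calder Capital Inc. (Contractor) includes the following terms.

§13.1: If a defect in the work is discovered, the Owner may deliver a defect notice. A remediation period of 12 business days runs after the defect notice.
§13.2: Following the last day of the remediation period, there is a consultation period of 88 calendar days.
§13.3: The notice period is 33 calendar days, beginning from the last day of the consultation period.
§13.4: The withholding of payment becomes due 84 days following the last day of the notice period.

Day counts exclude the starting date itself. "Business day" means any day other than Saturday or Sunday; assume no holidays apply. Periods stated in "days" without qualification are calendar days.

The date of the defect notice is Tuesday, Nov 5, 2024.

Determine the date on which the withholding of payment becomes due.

From Tuesday, Nov 5, 2024, 12 business days (Nov 6, Nov 7, Nov 8, Nov 11, …, Nov 19, Nov 20, Nov 21, skipping weekends) brings us to Thursday, Nov 21, 2024, which is the last day of the remediation period.
The last day of the consultation period: Nov 21, 2024 + 88 days = Feb 17, 2025.
The last day of the notice period: 33 calendar days after Feb 17, 2025 is Mar 22, 2025.
The date on which the withholding of payment becomes due: 84 calendar days after Mar 22, 2025 is Jun 14, 2025.

Jun 14, 2025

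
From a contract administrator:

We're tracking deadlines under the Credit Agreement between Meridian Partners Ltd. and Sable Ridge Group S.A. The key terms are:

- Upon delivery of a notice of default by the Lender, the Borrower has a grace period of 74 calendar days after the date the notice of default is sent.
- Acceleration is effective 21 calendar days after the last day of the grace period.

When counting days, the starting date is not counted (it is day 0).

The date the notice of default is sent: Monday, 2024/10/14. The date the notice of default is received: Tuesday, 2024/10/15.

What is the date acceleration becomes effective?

2025/01/17

The last day of the grace period: 74 calendar days after 2024/10/14 is 2024/12/27.
Adding 21 calendar days to 2024/12/27 gives 2025/01/17, which is the date acceleration becomes effective.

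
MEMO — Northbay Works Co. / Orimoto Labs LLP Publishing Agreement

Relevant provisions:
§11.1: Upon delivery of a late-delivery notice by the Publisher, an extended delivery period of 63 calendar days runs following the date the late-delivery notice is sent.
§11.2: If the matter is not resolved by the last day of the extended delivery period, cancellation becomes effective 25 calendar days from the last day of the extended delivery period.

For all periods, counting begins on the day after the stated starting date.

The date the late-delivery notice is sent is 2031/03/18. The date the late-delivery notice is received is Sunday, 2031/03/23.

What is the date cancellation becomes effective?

The last day of the extended delivery period: 2031/03/18 + 63 days = 2031/05/20.
Adding 25 calendar days to 2031/05/20 gives 2031/06/14, which is the date cancellation becomes effective.

2031/06/14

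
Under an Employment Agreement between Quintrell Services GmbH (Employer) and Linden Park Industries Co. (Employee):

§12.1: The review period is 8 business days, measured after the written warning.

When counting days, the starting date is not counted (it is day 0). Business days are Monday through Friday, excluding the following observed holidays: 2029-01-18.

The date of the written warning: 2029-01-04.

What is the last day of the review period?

The last day of the review period: 8 business days after Thursday, 2029-01-04, skipping weekends — Jan 5, Jan 8, Jan 9, Jan 10, Jan 11, Jan 12, Jan 15, Jan 16 — lands on Tuesday, 2029-01-16.

2029-01-16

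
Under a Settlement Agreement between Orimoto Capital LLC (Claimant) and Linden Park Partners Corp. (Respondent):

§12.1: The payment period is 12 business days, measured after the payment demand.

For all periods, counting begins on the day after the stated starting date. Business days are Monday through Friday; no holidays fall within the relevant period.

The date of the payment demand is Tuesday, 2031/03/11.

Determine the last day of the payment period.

From Tuesday, 2031/03/11, 12 business days (Mar 12, Mar 13, Mar 14, Mar 17, …, Mar 25, Mar 26, Mar 27, skipping weekends) brings us to Thursday, 2031/03/27, which is the last day of the payment period.

2031/03/27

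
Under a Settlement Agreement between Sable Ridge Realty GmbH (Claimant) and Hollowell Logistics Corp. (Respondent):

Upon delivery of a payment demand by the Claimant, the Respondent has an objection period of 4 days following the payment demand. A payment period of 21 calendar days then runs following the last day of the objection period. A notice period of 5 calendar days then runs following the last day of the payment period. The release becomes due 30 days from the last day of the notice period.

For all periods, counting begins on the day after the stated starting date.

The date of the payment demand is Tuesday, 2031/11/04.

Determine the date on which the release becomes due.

The last day of the objection period: 4 calendar days after 2031/11/04 is 2031/11/08.
Adding 21 calendar days to 2031/11/08 gives 2031/11/29, which is the last day of the payment period.
The last day of the notice period: 5 calendar days after 2031/11/29 is 2031/12/04.
Adding 30 calendar days to 2031/12/04 gives 2032/01/03, which is the date on which the release becomes due.

2032/01/03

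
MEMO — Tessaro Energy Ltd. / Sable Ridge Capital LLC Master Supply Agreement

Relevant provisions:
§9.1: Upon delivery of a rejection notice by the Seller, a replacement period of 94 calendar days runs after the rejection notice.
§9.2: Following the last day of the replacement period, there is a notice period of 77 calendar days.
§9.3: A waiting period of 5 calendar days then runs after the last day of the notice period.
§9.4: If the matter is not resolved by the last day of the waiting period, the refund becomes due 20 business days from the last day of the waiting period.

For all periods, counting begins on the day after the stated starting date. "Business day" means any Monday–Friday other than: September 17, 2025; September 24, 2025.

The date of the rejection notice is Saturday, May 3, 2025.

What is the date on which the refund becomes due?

November 21, 2025

The last day of the replacement period: May 3, 2025 + 94 days = August 5, 2025.
The last day of the notice period: August 5, 2025 + 77 days = October 21, 2025.
The last day of the waiting period: October 21, 2025 + 5 days = October 26, 2025.
The date on which the refund becomes due: counting 20 business days from Sunday, October 26, 2025 (Oct 27, Oct 28, Oct 29, Oct 30, …, Nov 19, Nov 20, Nov 21, skipping weekends) reaches Friday, November 21, 2025.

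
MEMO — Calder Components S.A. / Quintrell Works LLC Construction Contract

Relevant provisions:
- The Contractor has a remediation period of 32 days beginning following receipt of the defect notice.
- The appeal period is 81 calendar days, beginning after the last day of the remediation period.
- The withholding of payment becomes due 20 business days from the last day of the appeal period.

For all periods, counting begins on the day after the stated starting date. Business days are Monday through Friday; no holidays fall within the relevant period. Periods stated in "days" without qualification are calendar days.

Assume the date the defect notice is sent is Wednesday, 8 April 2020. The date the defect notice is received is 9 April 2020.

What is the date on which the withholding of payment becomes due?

The last day of the remediation period: 32 calendar days after 9 April 2020 is 11 May 2020.
The last day of the appeal period: 81 calendar days after 11 May 2020 is 31 July 2020.
From Friday, 31 July 2020, 20 business days (Aug 3, Aug 4, Aug 5, Aug 6, …, Aug 26, Aug 27, Aug 28, skipping weekends) brings us to Friday, 28 August 2020, which is the date on which the withholding of payment becomes due.

28 August 2020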